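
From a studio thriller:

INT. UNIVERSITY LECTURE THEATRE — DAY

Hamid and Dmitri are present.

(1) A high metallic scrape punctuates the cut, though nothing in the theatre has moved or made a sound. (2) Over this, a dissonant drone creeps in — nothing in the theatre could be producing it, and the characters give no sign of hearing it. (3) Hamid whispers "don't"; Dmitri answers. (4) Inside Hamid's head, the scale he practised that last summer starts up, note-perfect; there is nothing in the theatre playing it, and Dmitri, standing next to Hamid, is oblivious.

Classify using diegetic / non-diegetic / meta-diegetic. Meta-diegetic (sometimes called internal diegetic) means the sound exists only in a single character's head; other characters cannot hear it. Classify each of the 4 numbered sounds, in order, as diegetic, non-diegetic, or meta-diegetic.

(1) is non-diegetic: it's a sound-design accent with no in-world source; no one in the scene can hear it.
(2) it has no source in the story world and no character can hear it — it's underscore → non-diegetic.
(3) on-screen dialogue — Hamid speaks and Dmitri is there to hear → diegetic.
(4) is meta-diegetic: it lives in Hamid's subjectivity, not in the theatre.

non-diegetic, non-diegetic, diegetic, meta-diegetic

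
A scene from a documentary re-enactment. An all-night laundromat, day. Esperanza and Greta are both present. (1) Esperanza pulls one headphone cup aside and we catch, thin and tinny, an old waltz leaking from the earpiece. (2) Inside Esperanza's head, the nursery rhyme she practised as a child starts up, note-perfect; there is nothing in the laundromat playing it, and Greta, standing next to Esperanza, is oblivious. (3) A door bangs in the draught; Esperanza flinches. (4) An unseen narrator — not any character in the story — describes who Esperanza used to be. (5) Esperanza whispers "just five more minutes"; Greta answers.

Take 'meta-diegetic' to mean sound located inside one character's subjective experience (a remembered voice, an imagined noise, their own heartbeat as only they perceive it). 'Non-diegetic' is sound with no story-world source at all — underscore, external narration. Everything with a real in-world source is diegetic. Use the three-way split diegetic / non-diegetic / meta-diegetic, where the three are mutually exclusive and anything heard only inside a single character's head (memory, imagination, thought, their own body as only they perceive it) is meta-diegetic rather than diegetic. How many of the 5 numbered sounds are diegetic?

3

(1) is diegetic: the headphones are an on-screen source.
(2) is meta-diegetic: it lives in Esperanza's subjectivity, not in the laundromat.
(3) is diegetic: an in-world source (a door); characters could hear it.
(4) is non-diegetic: the narrator exists outside the story world, addressing only the audience.
(5) Esperanza is a character speaking aloud in the scene → diegetic.
So 3 of the 5 are diegetic: (1), (3), (5).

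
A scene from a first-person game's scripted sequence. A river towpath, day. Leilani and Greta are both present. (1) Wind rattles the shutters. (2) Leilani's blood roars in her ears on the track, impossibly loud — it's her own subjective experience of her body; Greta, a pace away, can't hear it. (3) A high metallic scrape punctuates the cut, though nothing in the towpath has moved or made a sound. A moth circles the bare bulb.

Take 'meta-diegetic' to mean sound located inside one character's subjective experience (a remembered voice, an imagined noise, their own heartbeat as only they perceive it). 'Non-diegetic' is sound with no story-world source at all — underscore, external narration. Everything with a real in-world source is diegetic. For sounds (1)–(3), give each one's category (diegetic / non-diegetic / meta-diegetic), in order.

diegetic, meta-diegetic, non-diegetic

(1) is diegetic: ambient/room sound belonging to the story's physical space.
(2) is meta-diegetic: point-of-audition from inside Leilani's body; not a sound in the room.
(3) is non-diegetic: it's a sound-design accent with no in-world source; no one in the scene can hear it.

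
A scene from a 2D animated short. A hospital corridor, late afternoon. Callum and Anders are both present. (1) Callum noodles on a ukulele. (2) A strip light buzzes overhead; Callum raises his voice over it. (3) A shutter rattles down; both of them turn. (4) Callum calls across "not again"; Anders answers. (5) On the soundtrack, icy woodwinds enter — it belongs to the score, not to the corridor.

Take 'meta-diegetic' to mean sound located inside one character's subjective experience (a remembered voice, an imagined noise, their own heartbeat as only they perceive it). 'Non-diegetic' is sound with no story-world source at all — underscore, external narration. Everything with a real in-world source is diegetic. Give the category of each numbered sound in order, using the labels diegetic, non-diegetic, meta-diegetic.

Sound (1): a character is playing a ukulele on screen, so diegetic.
Sound (2): ambient/room sound belonging to the story's physical space, so diegetic.
(3) is diegetic: an in-world source (a shutter); characters could hear it.
(4) is diegetic: on-screen dialogue — Callum speaks and Anders is there to hear.
(5) is non-diegetic: score with no on-screen or off-screen source; it exists for the audience alone.

diegetic, diegetic, diegetic, diegetic, non-diegetic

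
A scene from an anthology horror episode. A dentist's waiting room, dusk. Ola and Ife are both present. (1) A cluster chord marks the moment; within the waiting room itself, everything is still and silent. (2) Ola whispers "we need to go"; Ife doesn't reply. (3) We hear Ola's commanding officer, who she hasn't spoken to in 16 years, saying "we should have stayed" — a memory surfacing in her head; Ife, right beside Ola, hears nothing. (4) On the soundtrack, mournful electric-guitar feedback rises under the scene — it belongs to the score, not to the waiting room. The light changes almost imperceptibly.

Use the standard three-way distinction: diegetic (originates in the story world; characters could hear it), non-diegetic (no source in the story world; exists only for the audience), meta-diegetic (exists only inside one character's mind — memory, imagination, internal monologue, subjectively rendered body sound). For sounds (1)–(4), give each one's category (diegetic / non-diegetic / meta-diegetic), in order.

(1) is non-diegetic: nothing in the scene produces it; it's an accent added for the audience.
(2) is diegetic: spoken by a character present in the story world.
(3) the voice is a memory playing only inside Ola's mind; Ife can't hear it → meta-diegetic.
Sound (4): score with no on-screen or off-screen source; it exists for the audience alone, so non-diegetic.

non-diegetic, diegetic, meta-diegetic, non-diegetic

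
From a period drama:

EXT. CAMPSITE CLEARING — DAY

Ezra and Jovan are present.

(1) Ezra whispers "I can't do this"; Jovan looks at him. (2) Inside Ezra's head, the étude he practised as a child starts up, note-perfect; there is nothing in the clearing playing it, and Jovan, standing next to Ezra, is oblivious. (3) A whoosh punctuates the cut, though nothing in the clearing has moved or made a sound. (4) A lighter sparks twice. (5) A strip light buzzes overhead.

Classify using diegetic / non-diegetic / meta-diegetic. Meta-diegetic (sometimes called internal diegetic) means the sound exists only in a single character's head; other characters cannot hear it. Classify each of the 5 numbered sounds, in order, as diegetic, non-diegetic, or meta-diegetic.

Sound (1): on-screen dialogue — Ezra speaks and Jovan is there to hear, so diegetic.
(2) remembered music, private to Ezra — Jovan is oblivious because it isn't in the room → meta-diegetic.
Sound (3): nothing in the scene produces it; it's an accent added for the audience, so non-diegetic.
(4) is diegetic: an in-world source (a lighter); characters could hear it.
(5) is diegetic: ambient/room sound belonging to the story's physical space.

diegetic, meta-diegetic, non-diegetic, diegetic, diegetic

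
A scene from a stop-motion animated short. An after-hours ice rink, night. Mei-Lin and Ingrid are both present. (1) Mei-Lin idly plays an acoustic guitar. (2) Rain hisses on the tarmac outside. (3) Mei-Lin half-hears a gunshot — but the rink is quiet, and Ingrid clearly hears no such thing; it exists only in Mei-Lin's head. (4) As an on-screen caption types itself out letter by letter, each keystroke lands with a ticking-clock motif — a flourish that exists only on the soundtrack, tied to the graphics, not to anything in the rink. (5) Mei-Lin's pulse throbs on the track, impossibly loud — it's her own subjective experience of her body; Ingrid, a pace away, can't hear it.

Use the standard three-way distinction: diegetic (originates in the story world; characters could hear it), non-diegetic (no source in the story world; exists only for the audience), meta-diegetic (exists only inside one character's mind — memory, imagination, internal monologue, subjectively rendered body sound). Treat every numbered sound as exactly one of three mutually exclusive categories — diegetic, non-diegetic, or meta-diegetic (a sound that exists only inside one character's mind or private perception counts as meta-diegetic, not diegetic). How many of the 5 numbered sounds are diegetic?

2

(1) is diegetic: a character is playing an acoustic guitar on screen.
(2) is diegetic: rain is part of the location's real environment.
(3) is meta-diegetic: Mei-Lin alone 'hears' it — an imagined sound, not present in the space.
(4) the caption isn't part of the story world, so neither is the sound tied to it → non-diegetic.
(5) point-of-audition from inside Mei-Lin's body; not a sound in the room → meta-diegetic.
Diegetic: (1), (2) — that's 2.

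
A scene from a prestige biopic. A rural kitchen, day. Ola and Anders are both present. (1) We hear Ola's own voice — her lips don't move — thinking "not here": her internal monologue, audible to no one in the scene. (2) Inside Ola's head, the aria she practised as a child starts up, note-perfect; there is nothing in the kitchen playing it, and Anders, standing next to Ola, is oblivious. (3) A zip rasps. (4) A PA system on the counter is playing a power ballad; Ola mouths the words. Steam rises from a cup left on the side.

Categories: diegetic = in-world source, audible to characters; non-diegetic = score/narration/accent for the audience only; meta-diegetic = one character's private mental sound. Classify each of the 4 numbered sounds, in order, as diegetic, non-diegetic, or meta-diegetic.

(1) is meta-diegetic: internal monologue — inside Ola's mind, not spoken into the scene.
(2) it lives in Ola's subjectivity, not in the kitchen → meta-diegetic.
(3) the sound comes from a zip physically present in the location → diegetic.
Sound (4): a PA system is a physical source in the scene and Ola reacts to it, so diegetic.

meta-diegetic, meta-diegetic, diegetic, diegetic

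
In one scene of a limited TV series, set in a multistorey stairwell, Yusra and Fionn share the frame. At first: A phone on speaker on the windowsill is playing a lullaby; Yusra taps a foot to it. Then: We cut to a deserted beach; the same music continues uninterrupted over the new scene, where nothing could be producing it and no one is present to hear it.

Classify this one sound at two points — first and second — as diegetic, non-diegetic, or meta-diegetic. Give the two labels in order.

diegetic, non-diegetic

First: a phone on speaker is a real in-scene source and Yusra reacts to it → diegetic.
Second: there is no longer any in-world source and no one can hear it — it has become underscore → non-diegetic.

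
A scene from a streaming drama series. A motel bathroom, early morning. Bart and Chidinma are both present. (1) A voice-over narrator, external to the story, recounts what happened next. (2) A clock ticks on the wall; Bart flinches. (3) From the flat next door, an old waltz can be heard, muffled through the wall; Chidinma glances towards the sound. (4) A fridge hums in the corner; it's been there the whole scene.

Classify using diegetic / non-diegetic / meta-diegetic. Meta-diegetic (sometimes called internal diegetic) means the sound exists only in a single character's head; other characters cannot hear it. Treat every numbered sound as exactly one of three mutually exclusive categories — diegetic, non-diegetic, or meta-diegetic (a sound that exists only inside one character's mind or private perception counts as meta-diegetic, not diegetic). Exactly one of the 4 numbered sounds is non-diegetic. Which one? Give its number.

(1) is non-diegetic: commentary laid over the scene from outside the fiction.
(2) an in-world source (a clock); characters could hear it → diegetic.
Sound (3): off-screen diegetic: the source is out of frame but still in the story's space, so diegetic.
(4) a fridge is part of the location's real environment → diegetic.
Only (1) is non-diegetic.

1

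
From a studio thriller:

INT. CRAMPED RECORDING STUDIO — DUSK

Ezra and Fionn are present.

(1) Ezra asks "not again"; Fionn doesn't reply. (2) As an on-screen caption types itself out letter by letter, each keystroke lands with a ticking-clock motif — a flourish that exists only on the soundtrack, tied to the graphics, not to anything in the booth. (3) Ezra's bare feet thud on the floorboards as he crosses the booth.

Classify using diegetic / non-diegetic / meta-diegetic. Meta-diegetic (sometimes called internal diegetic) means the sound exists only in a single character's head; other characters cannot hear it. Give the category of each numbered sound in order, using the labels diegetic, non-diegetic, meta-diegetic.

diegetic, non-diegetic, diegetic

(1) is diegetic: Ezra is a character speaking aloud in the scene.
(2) the caption isn't part of the story world, so neither is the sound tied to it → non-diegetic.
Sound (3): a character's body making contact with the set — an in-world sound, so diegetic.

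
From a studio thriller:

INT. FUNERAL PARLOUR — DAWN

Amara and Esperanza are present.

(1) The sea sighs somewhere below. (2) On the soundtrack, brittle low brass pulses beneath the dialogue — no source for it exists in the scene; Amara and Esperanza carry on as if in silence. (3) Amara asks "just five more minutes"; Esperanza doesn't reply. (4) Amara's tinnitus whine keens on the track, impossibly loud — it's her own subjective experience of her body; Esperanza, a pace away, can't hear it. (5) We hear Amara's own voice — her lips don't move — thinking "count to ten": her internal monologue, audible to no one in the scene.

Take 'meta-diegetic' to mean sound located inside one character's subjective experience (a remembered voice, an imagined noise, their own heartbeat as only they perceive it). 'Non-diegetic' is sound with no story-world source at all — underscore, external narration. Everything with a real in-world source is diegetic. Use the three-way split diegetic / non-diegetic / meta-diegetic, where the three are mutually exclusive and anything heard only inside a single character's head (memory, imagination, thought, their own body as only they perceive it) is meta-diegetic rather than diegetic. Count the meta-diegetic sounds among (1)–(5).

Sound (1): the sea is part of the location's real environment, so diegetic.
(2) is non-diegetic: it has no source in the story world and no character can hear it — it's underscore.
(3) is diegetic: Amara is a character speaking aloud in the scene.
Sound (4): point-of-audition from inside Amara's body; not a sound in the room, so meta-diegetic.
(5) is meta-diegetic: Amara's thought-voice: a private mental sound no other character can hear.
Meta-diegetic: (4), (5) — that's 2.

2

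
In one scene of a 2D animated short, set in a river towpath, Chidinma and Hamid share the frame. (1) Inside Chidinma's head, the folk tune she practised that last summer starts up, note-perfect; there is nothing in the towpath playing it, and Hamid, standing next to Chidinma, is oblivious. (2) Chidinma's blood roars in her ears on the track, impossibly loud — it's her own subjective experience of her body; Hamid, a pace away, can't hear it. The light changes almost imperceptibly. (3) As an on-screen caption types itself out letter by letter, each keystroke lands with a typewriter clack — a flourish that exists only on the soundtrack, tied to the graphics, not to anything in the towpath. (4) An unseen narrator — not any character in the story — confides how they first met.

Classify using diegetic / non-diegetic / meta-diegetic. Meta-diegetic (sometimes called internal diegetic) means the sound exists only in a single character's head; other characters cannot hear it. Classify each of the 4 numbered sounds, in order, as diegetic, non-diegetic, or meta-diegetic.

meta-diegetic, meta-diegetic, non-diegetic, non-diegetic

(1) it lives in Chidinma's subjectivity, not in the towpath → meta-diegetic.
(2) is meta-diegetic: point-of-audition from inside Chidinma's body; not a sound in the room.
(3) is non-diegetic: it accompanies on-screen graphics, not anything inside the story world.
(4) is non-diegetic: commentary laid over the scene from outside the fiction.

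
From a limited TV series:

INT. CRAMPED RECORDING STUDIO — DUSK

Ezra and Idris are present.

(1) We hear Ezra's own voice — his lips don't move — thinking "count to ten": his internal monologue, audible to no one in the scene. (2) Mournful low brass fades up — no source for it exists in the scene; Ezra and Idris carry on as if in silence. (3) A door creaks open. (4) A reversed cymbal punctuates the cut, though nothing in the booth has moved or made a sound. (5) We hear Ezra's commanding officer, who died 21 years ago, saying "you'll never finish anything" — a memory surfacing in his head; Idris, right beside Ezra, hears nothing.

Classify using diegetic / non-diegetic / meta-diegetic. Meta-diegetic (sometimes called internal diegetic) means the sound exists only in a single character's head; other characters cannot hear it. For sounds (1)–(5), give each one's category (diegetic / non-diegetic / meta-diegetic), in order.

(1) is meta-diegetic: it's Ezra's unspoken thought, heard only by the audience via his subjectivity.
(2) score with no on-screen or off-screen source; it exists for the audience alone → non-diegetic.
(3) is diegetic: an in-world source (a door); characters could hear it.
Sound (4): an editorial stinger — it belongs to the cut, not the story world, so non-diegetic.
(5) a remembered line, private to Ezra — not present in the room, not audible to Idris → meta-diegetic.

meta-diegetic, non-diegetic, diegetic, non-diegetic, meta-diegetic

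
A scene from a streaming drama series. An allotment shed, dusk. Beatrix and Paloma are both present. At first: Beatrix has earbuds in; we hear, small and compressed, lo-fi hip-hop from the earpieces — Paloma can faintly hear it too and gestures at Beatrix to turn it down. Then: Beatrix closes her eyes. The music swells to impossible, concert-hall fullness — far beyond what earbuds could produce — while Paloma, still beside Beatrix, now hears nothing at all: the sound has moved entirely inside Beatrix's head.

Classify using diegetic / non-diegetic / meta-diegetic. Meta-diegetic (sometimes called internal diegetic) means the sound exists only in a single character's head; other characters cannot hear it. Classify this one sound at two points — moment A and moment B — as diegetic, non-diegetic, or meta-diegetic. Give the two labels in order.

diegetic, meta-diegetic

Moment A: the earbuds are a physical source both characters can hear → diegetic.
Moment B: the music now exists only as Beatrix's subjective experience; Paloma can no longer hear it → meta-diegetic.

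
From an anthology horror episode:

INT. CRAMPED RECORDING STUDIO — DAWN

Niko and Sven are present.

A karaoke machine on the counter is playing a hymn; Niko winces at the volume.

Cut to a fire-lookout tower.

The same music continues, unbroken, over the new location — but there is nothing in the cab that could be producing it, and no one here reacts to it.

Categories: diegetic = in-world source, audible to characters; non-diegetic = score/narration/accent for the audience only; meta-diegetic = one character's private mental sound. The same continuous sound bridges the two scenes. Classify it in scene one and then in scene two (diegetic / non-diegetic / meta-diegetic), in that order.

Scene one: a karaoke machine is an on-screen source and Niko reacts to it → diegetic.
Scene two: there is no source in the cab and no one hears it — it's now underscore → non-diegetic.

diegetic, non-diegetic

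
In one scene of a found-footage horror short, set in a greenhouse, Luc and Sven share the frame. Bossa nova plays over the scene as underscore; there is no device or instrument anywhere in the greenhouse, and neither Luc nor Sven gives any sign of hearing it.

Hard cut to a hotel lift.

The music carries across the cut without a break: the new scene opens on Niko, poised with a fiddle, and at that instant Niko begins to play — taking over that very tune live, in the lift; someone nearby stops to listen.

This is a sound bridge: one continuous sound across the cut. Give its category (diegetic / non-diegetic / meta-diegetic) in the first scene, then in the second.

Scene one: there's no in-world source anywhere and no character hears it — underscore for the audience only → non-diegetic.
Scene two: from the moment Niko starts playing, the tune is being performed on a fiddle inside the story world and another character hears it → diegetic.

non-diegetic, diegetic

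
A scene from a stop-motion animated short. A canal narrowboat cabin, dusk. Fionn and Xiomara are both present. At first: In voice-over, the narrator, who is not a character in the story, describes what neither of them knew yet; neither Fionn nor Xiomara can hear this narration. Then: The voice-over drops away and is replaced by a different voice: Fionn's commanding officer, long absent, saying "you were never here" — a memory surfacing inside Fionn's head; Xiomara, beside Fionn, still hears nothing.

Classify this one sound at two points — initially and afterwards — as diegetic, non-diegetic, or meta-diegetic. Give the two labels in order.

Initially: the external narrator addresses only the audience — outside the story world → non-diegetic.
Afterwards: the replacement voice is a memory inside Fionn's mind specifically → meta-diegetic.

non-diegetic, meta-diegetic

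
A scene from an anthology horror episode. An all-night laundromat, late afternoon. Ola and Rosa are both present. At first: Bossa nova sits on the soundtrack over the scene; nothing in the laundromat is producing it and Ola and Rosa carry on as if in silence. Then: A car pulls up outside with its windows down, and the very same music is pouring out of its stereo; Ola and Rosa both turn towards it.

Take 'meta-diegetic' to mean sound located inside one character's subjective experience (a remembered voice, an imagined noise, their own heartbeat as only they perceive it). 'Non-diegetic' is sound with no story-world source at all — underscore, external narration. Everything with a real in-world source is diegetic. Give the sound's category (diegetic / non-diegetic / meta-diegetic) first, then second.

non-diegetic, diegetic

First: no in-world source exists and no character can hear it — underscore → non-diegetic.
Second: the car stereo is now a real source in the story world and the characters hear it → diegetic.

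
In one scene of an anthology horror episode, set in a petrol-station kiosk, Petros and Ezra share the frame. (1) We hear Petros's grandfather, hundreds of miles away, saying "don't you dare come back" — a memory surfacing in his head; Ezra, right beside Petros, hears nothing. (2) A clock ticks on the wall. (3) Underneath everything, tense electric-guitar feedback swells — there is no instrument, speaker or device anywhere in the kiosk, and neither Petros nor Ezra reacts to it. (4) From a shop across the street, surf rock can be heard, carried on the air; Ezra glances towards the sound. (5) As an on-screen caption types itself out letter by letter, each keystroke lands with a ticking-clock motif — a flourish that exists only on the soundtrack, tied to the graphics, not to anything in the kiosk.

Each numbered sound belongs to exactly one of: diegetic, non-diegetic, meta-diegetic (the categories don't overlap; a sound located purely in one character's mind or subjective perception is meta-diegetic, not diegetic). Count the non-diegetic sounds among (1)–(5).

(1) is meta-diegetic: it's Petros's recollection rendered as sound; the other character can't hear it.
(2) is diegetic: the sound comes from a clock physically present in the location.
(3) is non-diegetic: score with no on-screen or off-screen source; it exists for the audience alone.
(4) is diegetic: the music has an off-screen but real-world source and a character hears it.
(5) it accompanies on-screen graphics, not anything inside the story world → non-diegetic.
Non-diegetic: (3), (5) — that's 2.

2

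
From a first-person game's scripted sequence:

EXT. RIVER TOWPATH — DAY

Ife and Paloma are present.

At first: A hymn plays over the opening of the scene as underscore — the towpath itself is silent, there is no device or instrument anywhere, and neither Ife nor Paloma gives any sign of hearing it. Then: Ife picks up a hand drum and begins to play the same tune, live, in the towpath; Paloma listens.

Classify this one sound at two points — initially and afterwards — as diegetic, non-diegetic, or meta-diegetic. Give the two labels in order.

non-diegetic, diegetic

Initially: no in-world source exists and no character can hear it — underscore → non-diegetic.
Afterwards: a hand drum is now a real source in the story world and the characters hear it → diegetic.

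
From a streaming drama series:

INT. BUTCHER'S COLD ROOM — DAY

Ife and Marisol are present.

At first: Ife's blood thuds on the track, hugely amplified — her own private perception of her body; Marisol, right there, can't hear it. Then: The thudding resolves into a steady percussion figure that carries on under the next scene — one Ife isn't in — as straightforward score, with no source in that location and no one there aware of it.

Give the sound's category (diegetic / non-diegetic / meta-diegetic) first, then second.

First: it's Ife's subjective body sound, inaudible to Marisol → meta-diegetic.
Second: detached from Ife and playing as sourceless score over a scene she isn't in — for the audience only → non-diegetic.

meta-diegetic, non-diegetic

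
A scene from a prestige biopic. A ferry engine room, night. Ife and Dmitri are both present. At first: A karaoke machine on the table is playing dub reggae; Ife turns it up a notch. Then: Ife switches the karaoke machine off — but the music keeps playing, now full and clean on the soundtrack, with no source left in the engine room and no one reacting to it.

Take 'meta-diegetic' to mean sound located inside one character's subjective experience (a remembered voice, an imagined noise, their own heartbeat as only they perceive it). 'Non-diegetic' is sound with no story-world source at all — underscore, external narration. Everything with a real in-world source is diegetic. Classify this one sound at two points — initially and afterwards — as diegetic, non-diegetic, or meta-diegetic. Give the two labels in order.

diegetic, non-diegetic

Initially: a karaoke machine is a real in-scene source and Ife reacts to it → diegetic.
Afterwards: there is no longer any in-world source and no one can hear it — it has become underscore → non-diegetic.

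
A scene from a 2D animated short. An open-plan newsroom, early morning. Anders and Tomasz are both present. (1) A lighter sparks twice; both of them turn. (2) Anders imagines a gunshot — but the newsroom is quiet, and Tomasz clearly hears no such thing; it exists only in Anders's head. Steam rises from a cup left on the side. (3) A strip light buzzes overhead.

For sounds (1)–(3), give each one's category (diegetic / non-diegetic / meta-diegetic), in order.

diegetic, meta-diegetic, diegetic

Sound (1): the sound comes from a lighter physically present in the location, so diegetic.
(2) is meta-diegetic: Anders alone 'hears' it — an imagined sound, not present in the space.
(3) is diegetic: a strip light is part of the location's real environment.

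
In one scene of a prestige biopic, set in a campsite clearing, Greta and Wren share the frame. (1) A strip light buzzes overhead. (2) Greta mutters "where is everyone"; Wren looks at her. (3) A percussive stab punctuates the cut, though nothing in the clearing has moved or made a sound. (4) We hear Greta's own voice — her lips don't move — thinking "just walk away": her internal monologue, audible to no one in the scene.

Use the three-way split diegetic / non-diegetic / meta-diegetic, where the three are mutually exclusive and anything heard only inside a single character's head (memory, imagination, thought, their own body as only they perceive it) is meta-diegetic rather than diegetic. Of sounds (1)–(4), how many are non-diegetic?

1

(1) ambient/room sound belonging to the story's physical space → diegetic.
(2) Greta is a character speaking aloud in the scene → diegetic.
Sound (3): an editorial stinger — it belongs to the cut, not the story world, so non-diegetic.
(4) Greta's thought-voice: a private mental sound no other character can hear → meta-diegetic.
Non-diegetic: (3) — that's 1.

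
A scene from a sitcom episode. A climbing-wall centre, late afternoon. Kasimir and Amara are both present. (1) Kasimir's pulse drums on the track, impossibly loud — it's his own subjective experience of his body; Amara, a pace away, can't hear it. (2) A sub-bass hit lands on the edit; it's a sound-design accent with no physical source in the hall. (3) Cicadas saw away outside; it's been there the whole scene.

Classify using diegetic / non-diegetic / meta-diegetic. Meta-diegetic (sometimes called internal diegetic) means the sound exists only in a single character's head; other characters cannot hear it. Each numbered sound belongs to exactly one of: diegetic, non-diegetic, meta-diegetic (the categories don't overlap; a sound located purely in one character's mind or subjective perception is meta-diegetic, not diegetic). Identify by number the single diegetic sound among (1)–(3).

(1) is meta-diegetic: it's Kasimir's internal bodily sensation rendered as sound; only Kasimir 'hears' it.
Sound (2): it's a sound-design accent with no in-world source; no one in the scene can hear it, so non-diegetic.
(3) is diegetic: cicadas is part of the location's real environment.
Only (3) is diegetic.

3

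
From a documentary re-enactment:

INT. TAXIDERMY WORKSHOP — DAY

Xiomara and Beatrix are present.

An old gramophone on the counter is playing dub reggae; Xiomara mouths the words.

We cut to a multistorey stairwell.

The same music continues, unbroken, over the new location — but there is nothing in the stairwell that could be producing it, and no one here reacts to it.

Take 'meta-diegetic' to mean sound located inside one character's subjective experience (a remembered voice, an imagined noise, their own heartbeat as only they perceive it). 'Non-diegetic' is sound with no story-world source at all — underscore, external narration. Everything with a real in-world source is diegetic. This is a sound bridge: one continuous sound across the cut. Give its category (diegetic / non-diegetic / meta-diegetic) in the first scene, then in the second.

diegetic, non-diegetic

Scene one: an old gramophone is an on-screen source and Xiomara reacts to it → diegetic.
Scene two: there is no source in the stairwell and no one hears it — it's now underscore → non-diegetic.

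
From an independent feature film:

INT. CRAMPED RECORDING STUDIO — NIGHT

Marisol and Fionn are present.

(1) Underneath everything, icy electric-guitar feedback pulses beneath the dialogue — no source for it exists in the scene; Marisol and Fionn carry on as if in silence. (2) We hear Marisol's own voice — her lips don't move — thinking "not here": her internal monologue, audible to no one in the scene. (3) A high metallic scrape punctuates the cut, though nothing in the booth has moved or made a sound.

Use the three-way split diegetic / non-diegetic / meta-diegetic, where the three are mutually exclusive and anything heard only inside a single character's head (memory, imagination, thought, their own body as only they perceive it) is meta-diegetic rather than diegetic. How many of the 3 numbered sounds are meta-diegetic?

1

(1) score with no on-screen or off-screen source; it exists for the audience alone → non-diegetic.
(2) it's Marisol's unspoken thought, heard only by the audience via her subjectivity → meta-diegetic.
(3) it's a sound-design accent with no in-world source; no one in the scene can hear it → non-diegetic.
So 1 of the 3 is meta-diegetic: (2).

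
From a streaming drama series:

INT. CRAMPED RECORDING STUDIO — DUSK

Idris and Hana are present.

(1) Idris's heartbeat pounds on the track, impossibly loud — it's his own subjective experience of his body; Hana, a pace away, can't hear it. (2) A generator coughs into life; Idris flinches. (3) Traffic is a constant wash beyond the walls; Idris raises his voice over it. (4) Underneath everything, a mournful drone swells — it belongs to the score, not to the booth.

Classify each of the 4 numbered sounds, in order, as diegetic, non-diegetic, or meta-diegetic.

meta-diegetic, diegetic, diegetic, non-diegetic

Sound (1): it's Idris's internal bodily sensation rendered as sound; only Idris 'hears' it, so meta-diegetic.
(2) is diegetic: a generator is a real object/event in the scene's world.
(3) it's the actual ambient sound of the location → diegetic.
(4) is non-diegetic: it has no source in the story world and no character can hear it — it's underscore.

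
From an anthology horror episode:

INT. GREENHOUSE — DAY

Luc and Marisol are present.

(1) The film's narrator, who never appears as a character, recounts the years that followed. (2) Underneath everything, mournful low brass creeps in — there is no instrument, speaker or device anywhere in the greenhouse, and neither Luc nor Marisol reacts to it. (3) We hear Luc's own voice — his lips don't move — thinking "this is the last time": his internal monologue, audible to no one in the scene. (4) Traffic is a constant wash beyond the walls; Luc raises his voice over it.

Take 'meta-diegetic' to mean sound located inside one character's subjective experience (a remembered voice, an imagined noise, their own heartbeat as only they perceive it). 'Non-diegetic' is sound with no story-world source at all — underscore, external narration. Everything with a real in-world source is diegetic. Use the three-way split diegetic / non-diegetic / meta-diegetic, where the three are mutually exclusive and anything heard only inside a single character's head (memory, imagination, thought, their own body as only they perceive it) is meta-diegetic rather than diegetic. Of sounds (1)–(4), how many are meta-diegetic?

1

Sound (1): external voice-over — not a character, not heard by anyone in the scene, so non-diegetic.
Sound (2): score with no on-screen or off-screen source; it exists for the audience alone, so non-diegetic.
(3) Luc's thought-voice: a private mental sound no other character can hear → meta-diegetic.
(4) is diegetic: ambient/room sound belonging to the story's physical space.
Meta-diegetic: (3) — that's 1.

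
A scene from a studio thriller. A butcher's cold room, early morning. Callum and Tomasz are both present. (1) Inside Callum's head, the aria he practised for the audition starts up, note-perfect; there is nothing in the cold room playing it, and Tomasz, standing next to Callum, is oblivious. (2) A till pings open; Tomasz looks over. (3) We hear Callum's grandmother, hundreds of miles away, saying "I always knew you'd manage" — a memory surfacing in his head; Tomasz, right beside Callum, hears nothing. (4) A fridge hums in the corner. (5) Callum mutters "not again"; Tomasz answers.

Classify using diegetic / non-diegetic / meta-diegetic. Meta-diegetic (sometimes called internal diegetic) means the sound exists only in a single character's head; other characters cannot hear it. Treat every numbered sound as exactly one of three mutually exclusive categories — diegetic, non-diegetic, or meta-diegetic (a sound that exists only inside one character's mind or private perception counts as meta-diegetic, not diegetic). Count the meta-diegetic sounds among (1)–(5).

(1) remembered music, private to Callum — Tomasz is oblivious because it isn't in the room → meta-diegetic.
Sound (2): the sound comes from a till physically present in the location, so diegetic.
Sound (3): it's Callum's recollection rendered as sound; the other character can't hear it, so meta-diegetic.
Sound (4): ambient/room sound belonging to the story's physical space, so diegetic.
(5) on-screen dialogue — Callum speaks and Tomasz is there to hear → diegetic.
Meta-diegetic: (1), (3) — that's 2.

2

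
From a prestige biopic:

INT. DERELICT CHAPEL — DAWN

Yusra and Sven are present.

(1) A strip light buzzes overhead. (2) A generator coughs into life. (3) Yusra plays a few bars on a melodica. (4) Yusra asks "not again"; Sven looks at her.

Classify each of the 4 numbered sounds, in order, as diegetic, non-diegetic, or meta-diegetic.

diegetic, diegetic, diegetic, diegetic

(1) a strip light is part of the location's real environment → diegetic.
(2) the sound comes from a generator physically present in the location → diegetic.
Sound (3): the instrument and the performer are both in the scene, so diegetic.
(4) on-screen dialogue — Yusra speaks and Sven is there to hear → diegetic.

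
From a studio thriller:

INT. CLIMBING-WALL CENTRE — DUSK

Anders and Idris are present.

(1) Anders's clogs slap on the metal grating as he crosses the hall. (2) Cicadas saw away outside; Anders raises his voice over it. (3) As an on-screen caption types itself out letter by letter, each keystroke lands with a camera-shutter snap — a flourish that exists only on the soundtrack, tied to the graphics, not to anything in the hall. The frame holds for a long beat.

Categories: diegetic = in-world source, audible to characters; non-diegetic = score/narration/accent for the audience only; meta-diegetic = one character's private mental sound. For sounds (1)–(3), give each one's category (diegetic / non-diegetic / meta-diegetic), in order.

(1) it's the physical sound of Anders moving in the space → diegetic.
(2) ambient/room sound belonging to the story's physical space → diegetic.
(3) the caption isn't part of the story world, so neither is the sound tied to it → non-diegetic.

diegetic, diegetic, non-diegetic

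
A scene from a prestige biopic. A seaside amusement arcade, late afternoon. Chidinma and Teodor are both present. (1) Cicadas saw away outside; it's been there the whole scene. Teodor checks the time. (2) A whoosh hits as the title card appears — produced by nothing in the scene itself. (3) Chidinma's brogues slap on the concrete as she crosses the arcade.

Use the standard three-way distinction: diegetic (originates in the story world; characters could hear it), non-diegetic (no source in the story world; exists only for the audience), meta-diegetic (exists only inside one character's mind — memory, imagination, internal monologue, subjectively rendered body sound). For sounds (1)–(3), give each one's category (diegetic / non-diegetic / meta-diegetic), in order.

diegetic, non-diegetic, diegetic

Sound (1): cicadas is part of the location's real environment, so diegetic.
(2) nothing in the scene produces it; it's an accent added for the audience → non-diegetic.
Sound (3): it's the physical sound of Chidinma moving in the space, so diegetic.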